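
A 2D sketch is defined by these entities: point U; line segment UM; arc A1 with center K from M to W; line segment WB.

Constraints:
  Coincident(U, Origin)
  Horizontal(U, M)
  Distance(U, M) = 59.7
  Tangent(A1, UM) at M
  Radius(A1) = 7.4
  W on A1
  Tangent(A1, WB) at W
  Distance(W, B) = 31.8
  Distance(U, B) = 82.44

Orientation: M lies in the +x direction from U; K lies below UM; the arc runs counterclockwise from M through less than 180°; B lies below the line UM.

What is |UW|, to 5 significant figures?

55.235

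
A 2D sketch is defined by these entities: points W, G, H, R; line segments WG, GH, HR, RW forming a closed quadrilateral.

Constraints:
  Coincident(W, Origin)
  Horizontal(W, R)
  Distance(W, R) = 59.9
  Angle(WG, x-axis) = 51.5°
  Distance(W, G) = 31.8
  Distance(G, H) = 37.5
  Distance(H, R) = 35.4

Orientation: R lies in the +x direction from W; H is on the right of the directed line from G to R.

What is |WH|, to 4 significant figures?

29.17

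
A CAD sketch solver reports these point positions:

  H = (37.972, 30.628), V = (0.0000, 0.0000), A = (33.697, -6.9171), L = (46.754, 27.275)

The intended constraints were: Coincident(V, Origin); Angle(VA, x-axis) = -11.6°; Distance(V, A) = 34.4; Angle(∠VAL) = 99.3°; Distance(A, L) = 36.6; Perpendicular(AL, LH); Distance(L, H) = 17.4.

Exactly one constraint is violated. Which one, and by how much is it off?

Distance(L, H) = 17.4 — off by 8.00.

V = (0.00, 0.00) ✓; VA at -11.60° ✓; |VA| = 34.40 ✓; ∠VAL = 99.30° ✓; |AL| = 36.60 ✓; ∠(AL, LH) = 90.00° ✓; |LH| = 9.400 ✗.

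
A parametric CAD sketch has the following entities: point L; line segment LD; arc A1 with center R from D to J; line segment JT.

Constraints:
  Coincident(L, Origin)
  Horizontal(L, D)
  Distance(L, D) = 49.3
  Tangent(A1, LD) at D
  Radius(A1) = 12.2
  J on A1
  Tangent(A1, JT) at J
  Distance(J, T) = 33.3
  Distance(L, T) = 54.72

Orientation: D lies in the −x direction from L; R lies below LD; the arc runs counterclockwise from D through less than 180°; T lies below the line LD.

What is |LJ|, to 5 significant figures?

61.317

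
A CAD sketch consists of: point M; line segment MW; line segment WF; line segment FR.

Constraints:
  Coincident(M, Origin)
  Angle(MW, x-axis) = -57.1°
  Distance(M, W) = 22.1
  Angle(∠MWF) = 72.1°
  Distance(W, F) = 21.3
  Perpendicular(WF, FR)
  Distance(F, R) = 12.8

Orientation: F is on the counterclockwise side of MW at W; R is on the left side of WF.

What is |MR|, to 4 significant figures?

16.68

M is at the origin; MW runs at -57.1° with length 22.1, so W = 22.1·(cos -57.1°, sin -57.1°) = (12.00, -18.56). ∠MWF = 72.1°, so WF runs at -57.1° + (180° − 72.1°) = 50.80° from the x-axis; with |WF| = 21.3, F = W + 21.3·(cos 50.80°, sin 50.80°) = (25.47, -2.049). The perpendicularity gives FR at right angles to WF; with |FR| = 12.8 on the left of WF, R = F + 12.8·(-0.7749, 0.6320) = (15.55, 6.041). Then |MR| = |R − M| = 16.68.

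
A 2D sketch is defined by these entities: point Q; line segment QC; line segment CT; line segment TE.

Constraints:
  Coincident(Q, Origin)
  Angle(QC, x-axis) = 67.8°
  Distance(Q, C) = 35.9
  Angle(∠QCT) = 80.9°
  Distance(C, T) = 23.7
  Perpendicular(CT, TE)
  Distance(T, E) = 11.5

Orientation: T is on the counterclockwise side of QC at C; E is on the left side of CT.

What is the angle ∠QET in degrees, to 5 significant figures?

143.04°

∠QCT = 80.9°, so CT runs at 67.8° + (180° − 80.9°) = 166.90° from the x-axis; with |CT| = 23.7, T = C + 23.7·(cos 166.90°, sin 166.90°) = (-9.5187, 38.610). CT ⟂ TE; with |TE| = 11.5 on the left of CT, E = T + 11.5·(-0.22665, -0.97398) = (-12.125, 27.410). Then cos ∠QET = EQ·ET / (|EQ||ET|), giving 143.04°.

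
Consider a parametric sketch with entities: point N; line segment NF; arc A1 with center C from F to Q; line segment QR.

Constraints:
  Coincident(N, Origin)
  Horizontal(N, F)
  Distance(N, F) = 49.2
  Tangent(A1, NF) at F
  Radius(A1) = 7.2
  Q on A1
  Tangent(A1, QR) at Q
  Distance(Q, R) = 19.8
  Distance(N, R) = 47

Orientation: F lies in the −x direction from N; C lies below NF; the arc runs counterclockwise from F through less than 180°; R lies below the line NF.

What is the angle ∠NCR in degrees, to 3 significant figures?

70.3°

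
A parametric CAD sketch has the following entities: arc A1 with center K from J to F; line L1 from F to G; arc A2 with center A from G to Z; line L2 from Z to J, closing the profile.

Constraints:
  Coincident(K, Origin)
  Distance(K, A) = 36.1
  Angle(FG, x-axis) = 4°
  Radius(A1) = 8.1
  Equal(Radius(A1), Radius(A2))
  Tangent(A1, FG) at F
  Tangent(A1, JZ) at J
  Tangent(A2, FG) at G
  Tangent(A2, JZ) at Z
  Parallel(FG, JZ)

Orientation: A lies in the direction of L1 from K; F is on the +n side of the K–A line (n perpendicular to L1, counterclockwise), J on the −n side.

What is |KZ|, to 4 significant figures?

37.00

The slot axis is L1's direction at 4.0°, so u = (cos 4.0°, sin 4.0°) = (0.9976, 0.06976) and n = (−sin 4.0°, cos 4.0°) = (-0.06976, 0.9976). K is at the origin and A lies 36.1 along u from K, so A = 36.1·u = (36.01, 2.518). Tangency of A1 to both parallel lines with radius 8.1 puts F and J at K ± 8.1·n: F = (-0.5650, 8.080), J = (0.5650, -8.080). Equal radii place G and Z the same way about A: G = A + 8.1·n = (35.45, 10.60), Z = A − 8.1·n = (36.58, -5.562). Then |KZ| = |Z − K| = 37.00.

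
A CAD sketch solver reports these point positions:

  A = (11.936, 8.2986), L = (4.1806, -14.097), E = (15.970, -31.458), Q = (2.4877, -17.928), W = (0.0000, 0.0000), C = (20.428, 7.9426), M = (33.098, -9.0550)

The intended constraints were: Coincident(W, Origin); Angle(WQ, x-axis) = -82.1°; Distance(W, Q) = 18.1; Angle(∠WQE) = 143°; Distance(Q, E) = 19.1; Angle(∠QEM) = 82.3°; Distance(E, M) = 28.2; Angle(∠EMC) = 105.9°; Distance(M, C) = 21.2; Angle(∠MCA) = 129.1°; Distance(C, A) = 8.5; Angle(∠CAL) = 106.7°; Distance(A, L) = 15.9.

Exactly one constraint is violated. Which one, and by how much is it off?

Distance(A, L) = 15.9 — off by 7.80.

W = (0.00, 0.00) ✓; WQ at -82.10° ✓; |WQ| = 18.10 ✓; ∠WQE = 143.0° ✓; |QE| = 19.10 ✓; ∠QEM = 82.30° ✓; |EM| = 28.20 ✓; ∠EMC = 105.9° ✓; |MC| = 21.20 ✓; ∠MCA = 129.1° ✓; |CA| = 8.499 ✓; ∠CAL = 106.7° ✓; |AL| = 23.70 ✗.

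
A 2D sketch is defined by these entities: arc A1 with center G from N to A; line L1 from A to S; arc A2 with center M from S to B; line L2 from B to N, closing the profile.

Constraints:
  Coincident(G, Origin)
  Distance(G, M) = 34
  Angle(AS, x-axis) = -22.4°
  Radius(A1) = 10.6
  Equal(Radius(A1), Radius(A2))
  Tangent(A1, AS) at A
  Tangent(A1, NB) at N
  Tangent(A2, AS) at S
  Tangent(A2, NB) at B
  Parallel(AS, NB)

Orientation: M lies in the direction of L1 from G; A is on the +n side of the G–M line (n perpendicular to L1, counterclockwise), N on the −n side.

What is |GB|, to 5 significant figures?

35.614

The slot axis is L1's direction at -22.4°, so u = (cos -22.4°, sin -22.4°) = (0.92455, -0.38107) and n = (−sin -22.4°, cos -22.4°) = (0.38107, 0.92455). G is at the origin and M lies 34.0 along u from G, so M = 34.0·u = (31.435, -12.956). Tangency of A1 to both parallel lines with radius 10.6 puts A and N at G ± 10.6·n: A = (4.0393, 9.8002), N = (-4.0393, -9.8002). Equal radii place S and B the same way about M: S = M + 10.6·n = (35.474, -3.1562), B = M − 10.6·n = (27.395, -22.757). Then |GB| = |B − G| = 35.614.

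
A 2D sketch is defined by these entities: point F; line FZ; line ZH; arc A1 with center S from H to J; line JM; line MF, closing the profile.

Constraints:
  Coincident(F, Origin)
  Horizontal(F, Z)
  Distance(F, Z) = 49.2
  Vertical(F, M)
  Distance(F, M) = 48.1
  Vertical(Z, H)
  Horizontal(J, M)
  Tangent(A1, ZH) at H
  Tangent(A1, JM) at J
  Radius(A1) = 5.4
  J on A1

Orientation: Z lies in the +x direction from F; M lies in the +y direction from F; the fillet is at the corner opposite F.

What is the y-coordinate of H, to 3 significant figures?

42.7

The virtual corner opposite F is at (49.2, 48.1). A1 meets ZH tangentially, so SH is at right angles to ZH and A1 meets JM tangentially, so SJ is at right angles to JM, with radius 5.4, so the center S sits 5.4 in from both sides at S = (43.8, 42.7). That places the tangent points at H = (49.2, 42.7) on ZH and J = (43.8, 48.1) on JM. So H.y = 42.7.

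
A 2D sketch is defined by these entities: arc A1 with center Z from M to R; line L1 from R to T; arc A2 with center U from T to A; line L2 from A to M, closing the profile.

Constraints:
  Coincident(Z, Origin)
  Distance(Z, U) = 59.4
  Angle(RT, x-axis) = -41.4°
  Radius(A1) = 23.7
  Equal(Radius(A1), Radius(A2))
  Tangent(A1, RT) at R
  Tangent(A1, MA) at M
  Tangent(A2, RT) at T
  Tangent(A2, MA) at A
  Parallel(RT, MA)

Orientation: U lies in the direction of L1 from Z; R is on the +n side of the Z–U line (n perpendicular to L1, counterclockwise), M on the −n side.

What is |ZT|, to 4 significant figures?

63.95

Tangency of A1 to both parallel lines with radius 23.7 puts R and M at Z ± 23.7·n: R = (15.67, 17.78), M = (-15.67, -17.78). Equal radii place T and A the same way about U: T = U + 23.7·n = (60.23, -21.50), A = U − 23.7·n = (28.88, -57.06). Then |ZT| = |T − Z| = 63.95.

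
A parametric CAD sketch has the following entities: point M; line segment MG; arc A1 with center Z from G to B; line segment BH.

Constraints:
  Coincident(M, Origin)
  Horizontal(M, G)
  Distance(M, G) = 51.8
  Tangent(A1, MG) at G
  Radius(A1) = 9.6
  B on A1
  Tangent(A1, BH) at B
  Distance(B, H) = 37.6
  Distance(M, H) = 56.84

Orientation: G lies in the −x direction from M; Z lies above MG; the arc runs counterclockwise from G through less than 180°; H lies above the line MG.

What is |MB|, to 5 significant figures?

43.083

Checks: M.y = 0.00, G.y = 0.00 ✓; |ZB| = 9.600 ✓; ∠(ZB, BH) = 90.00° ✓; |BH| = 37.60 ✓; |MH| = 56.84 ✓.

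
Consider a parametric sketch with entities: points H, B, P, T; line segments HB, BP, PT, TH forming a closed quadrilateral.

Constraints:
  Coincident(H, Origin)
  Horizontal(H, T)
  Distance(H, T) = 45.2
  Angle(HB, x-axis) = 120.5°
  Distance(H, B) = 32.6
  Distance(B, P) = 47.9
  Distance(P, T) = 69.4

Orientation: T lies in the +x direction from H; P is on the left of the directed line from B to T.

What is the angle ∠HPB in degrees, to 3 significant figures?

28.7°

Checks: |BP| = 47.90 ✓; |PT| = 69.40 ✓.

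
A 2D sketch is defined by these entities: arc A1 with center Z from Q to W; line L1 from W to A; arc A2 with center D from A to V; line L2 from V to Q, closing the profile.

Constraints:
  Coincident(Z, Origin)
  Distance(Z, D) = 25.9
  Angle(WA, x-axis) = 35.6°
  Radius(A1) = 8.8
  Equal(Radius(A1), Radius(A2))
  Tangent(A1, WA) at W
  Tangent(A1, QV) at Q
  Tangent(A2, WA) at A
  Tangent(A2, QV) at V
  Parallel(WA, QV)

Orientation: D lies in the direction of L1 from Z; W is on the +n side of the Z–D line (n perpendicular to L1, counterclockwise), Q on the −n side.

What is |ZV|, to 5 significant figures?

27.354

Tangency of A1 to both parallel lines with radius 8.8 puts W and Q at Z ± 8.8·n: W = (-5.1227, 7.1553), Q = (5.1227, -7.1553). Equal radii place A and V the same way about D: A = D + 8.8·n = (15.937, 22.232), V = D − 8.8·n = (26.182, 7.9217). Then |ZV| = |V − Z| = 27.354.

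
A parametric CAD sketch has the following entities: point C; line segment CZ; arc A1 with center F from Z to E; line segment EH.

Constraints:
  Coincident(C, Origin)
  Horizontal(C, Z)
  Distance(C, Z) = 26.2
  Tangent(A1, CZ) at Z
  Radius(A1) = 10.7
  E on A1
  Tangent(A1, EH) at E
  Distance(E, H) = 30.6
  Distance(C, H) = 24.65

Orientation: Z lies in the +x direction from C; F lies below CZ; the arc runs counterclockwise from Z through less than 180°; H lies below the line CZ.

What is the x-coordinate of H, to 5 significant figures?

-3.1577

C is at the origin; CZ is horizontal with |CZ| = 26.2 and Z on the +x side, so Z = (26.200, 0.0000). A1 meets CZ tangentially, so FZ is at right angles to CZ, so F = Z + (0, -10.7) = (26.200, -10.700). Since FE ⟂ EH (tangency), |FH| = √(10.7² + 30.6²) = 32.417 regardless of where E sits on A1. So H lies on both circle(C, 24.65) and circle(F, 32.417); the below-CZ intersection is H = (-3.1577, -24.447). E is the foot of the tangent from H: E = (18.718, -3.0506).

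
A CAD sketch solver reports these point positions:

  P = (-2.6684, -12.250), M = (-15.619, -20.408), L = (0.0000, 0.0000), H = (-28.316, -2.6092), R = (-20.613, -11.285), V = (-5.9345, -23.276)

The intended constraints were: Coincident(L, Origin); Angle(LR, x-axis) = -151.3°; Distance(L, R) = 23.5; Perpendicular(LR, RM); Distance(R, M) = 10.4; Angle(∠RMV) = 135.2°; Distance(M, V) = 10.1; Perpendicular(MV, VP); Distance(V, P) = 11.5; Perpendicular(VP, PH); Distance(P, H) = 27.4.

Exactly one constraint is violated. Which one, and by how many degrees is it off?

Perpendicular(VP, PH) — off by 4.10°.

L = (0.00, 0.00) ✓; LR at -151.3° ✓; |LR| = 23.50 ✓; ∠(LR, RM) = 90.00° ✓; |RM| = 10.40 ✓; ∠RMV = 135.2° ✓; |MV| = 10.10 ✓; ∠(MV, VP) = 90.00° ✓; |VP| = 11.50 ✓; ∠(VP, PH) = 85.90° ✗; |PH| = 27.40 ✓.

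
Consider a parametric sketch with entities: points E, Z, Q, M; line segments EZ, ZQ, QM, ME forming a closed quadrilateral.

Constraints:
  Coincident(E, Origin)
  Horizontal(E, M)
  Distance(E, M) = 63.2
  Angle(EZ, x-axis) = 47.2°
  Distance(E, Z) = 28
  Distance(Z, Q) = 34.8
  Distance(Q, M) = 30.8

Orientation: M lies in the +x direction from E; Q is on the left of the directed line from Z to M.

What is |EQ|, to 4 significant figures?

60.22

Checks: |ZQ| = 34.80 ✓; |QM| = 30.80 ✓.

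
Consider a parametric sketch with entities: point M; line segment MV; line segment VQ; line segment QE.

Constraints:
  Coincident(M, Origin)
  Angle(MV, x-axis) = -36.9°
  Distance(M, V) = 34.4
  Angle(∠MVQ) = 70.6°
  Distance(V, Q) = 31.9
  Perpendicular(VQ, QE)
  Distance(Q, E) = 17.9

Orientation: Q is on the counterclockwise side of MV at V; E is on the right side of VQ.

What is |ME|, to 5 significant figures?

54.351

M is at the origin; MV runs at -36.9° with length 34.4, so V = 34.4·(cos -36.9°, sin -36.9°) = (27.509, -20.654). ∠MVQ = 70.6°, so VQ runs at -36.9° + (180° − 70.6°) = 72.500° from the x-axis; with |VQ| = 31.9, Q = V + 31.9·(cos 72.500°, sin 72.500°) = (37.102, 9.7691). VQ ⟂ QE; with |QE| = 17.9 on the right of VQ, E = Q + 17.9·(0.95372, -0.30071) = (54.173, 4.3865). Then |ME| = |E − M| = 54.351.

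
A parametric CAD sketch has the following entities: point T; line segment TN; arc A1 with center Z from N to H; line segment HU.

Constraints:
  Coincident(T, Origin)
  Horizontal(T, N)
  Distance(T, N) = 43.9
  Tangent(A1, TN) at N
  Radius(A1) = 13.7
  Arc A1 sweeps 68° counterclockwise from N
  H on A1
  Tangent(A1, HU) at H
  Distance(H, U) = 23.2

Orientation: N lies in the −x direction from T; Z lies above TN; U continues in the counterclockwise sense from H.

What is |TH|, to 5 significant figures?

32.353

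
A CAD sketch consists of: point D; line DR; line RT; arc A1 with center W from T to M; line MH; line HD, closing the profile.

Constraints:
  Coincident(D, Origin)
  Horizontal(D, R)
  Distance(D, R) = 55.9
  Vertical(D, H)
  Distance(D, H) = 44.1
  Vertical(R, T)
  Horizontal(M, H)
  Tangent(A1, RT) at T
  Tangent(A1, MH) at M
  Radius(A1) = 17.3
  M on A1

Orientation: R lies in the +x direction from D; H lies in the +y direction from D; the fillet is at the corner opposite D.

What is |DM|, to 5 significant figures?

58.607

D is at the origin; DR is horizontal with |DR| = 55.9 and R on the +x side, so R = (55.900, 0.0000). D and H share the same x with |DH| = 44.1 and H on the +y side, so H = (0.0000, 44.100). The virtual corner opposite D is at (55.900, 44.100). The tangent condition forces WT to be normal to RT and the tangent condition forces WM to be normal to MH, with radius 17.3, so the center W sits 17.3 in from both sides at W = (38.600, 26.800). That places the tangent points at T = (55.900, 26.800) on RT and M = (38.600, 44.100) on MH. Then |DM| = |M − D| = 58.607.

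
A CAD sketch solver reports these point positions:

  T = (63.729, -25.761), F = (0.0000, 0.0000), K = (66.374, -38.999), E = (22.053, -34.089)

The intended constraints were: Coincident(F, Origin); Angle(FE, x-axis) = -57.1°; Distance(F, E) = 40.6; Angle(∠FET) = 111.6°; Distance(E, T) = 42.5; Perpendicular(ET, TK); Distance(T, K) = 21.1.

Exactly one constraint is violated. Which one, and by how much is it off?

Distance(T, K) = 21.1 — off by 7.60.

F = (0.00, 0.00) ✓; FE at -57.10° ✓; |FE| = 40.60 ✓; ∠FET = 111.6° ✓; |ET| = 42.50 ✓; ∠(ET, TK) = 90.00° ✓; |TK| = 13.50 ✗.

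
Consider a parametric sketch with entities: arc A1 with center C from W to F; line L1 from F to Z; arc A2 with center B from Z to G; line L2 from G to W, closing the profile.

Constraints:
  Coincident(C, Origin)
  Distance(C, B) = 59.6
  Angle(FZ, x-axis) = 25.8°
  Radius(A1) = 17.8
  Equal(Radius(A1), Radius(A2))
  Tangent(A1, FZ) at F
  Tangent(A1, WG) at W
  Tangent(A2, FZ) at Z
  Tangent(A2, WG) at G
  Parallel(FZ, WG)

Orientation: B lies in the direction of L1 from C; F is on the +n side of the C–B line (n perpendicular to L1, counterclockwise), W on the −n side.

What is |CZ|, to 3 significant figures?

62.2

Tangency of A1 to both parallel lines with radius 17.8 puts F and W at C ± 17.8·n: F = (-7.75, 16.0), W = (7.75, -16.0). Equal radii place Z and G the same way about B: Z = B + 17.8·n = (45.9, 42.0), G = B − 17.8·n = (61.4, 9.91). Then |CZ| = |Z − C| = 62.2.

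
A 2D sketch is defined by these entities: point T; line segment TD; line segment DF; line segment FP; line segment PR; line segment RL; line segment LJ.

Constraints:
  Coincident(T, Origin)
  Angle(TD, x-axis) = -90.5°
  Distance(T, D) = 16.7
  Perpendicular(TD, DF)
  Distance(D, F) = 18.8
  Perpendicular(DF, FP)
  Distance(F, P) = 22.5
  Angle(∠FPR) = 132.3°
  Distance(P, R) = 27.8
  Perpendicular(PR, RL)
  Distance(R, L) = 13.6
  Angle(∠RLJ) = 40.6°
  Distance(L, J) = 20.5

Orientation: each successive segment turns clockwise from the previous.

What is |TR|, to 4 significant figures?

24.57

T is at the origin; TD runs at -90.5° with length 16.7, so D = (-0.1457, -16.70). TD is perpendicular to DF, so DF runs at 179.5°; with |DF| = 18.8, F = (-18.95, -16.54). DF is perpendicular to FP, so FP runs at 89.50°; with |FP| = 22.5, P = (-18.75, 5.964). ∠FPR = 132.3° gives PR at 41.80° from the x-axis; with |PR| = 27.8, R = (1.976, 24.49). Then |TR| = |R − T| = 24.57.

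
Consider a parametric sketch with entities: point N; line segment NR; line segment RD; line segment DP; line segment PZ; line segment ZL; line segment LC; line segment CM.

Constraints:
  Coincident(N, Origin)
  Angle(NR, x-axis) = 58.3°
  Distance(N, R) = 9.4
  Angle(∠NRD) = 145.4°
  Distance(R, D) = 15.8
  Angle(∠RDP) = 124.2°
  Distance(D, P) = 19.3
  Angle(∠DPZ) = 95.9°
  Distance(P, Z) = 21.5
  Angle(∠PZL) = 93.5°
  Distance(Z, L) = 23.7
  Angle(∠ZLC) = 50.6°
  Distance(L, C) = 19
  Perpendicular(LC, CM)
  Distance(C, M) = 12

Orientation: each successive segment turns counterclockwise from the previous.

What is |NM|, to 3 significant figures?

27.9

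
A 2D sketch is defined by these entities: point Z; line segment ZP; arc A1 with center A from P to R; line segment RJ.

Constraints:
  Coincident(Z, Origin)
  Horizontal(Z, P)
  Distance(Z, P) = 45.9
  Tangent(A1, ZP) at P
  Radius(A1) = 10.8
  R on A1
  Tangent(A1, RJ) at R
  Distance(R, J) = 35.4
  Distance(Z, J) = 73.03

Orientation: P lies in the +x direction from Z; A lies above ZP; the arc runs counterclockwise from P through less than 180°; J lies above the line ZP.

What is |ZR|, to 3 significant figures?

57.7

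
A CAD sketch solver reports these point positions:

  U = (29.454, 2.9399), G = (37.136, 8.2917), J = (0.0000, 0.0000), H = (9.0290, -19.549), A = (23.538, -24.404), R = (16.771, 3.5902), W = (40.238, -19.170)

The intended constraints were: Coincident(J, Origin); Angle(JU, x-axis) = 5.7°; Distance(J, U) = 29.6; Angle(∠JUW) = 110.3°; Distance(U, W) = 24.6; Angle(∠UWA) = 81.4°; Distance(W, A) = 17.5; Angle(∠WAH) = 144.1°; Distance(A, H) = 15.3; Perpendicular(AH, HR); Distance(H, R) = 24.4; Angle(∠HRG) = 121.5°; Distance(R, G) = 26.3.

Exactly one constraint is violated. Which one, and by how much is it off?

Distance(R, G) = 26.3 — off by 5.40.

J = (0.00, 0.00) ✓; JU at 5.700° ✓; |JU| = 29.60 ✓; ∠JUW = 110.3° ✓; |UW| = 24.60 ✓; ∠UWA = 81.40° ✓; |WA| = 17.50 ✓; ∠WAH = 144.1° ✓; |AH| = 15.30 ✓; ∠(AH, HR) = 90.00° ✓; |HR| = 24.40 ✓; ∠HRG = 121.5° ✓; |RG| = 20.90 ✗.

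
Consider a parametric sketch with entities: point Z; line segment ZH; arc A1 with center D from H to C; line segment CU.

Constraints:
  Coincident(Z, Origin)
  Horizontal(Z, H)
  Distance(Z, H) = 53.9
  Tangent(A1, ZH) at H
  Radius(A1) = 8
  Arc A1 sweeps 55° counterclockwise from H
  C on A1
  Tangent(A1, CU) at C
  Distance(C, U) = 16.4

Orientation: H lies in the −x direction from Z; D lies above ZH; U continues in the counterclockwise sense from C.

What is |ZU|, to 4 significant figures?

41.51

Z is at the origin; Z and H share the same y with |ZH| = 53.9 and H on the −x side, so H = (-53.90, 0.000). A1 meets ZH tangentially, so DH is at right angles to ZH, so D = H + (0, 8) = (-53.90, 8.000). On A1, H sits at bearing -90° from D; a 55° counterclockwise sweep puts C at bearing -35°, so C = D + 8.0·(cos -35°, sin -35°) = (-47.35, 3.411). Tangency of A1 to CU means the radius DC is perpendicular to CU, so CU runs along (−sin -35°, cos -35°); with |CU| = 16.4, U = (-37.94, 16.85). Then |ZU| = |U − Z| = 41.51.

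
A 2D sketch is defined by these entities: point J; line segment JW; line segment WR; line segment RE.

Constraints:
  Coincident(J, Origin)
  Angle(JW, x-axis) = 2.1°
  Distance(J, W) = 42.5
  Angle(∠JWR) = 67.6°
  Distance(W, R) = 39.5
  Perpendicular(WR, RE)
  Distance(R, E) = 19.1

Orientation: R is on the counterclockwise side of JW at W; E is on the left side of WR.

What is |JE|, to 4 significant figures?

30.84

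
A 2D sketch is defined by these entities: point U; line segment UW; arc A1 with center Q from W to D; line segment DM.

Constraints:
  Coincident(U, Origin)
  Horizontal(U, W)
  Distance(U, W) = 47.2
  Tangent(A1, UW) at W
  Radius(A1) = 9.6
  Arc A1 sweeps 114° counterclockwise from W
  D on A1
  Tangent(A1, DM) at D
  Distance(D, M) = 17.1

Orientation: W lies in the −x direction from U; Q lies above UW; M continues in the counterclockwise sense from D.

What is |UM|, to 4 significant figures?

53.93

U is at the origin; UW is horizontal with |UW| = 47.2 and W on the −x side, so W = (-47.20, 0.000). A1 meets UW tangentially, so QW is at right angles to UW, so Q = W + (0, 9.6) = (-47.20, 9.600). On A1, W sits at bearing -90° from Q; a 114° counterclockwise sweep puts D at bearing 24°, so D = Q + 9.6·(cos 24°, sin 24°) = (-38.43, 13.50). The tangent condition forces QD to be normal to DM, so DM runs along (−sin 24°, cos 24°); with |DM| = 17.1, M = (-45.39, 29.13). Then |UM| = |M − U| = 53.93.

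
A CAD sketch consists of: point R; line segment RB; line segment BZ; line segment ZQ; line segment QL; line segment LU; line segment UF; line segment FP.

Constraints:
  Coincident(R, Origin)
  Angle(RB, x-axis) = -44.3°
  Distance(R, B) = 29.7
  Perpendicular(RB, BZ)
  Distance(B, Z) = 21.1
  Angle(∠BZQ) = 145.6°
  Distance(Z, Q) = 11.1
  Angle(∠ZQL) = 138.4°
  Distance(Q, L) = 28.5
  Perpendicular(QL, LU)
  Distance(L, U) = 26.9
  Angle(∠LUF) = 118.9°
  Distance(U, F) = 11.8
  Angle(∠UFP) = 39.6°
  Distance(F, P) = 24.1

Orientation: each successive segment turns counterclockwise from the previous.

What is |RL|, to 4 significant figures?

37.39

R is at the origin; RB runs at -44.3° with length 29.7, so B = (21.26, -20.74). RB ⟂ BZ, so BZ runs at 45.70°; with |BZ| = 21.1, Z = (35.99, -5.642). ∠BZQ = 145.6° gives ZQ at 80.10° from the x-axis; with |ZQ| = 11.1, Q = (37.90, 5.293). ∠ZQL = 138.4° gives QL at 121.7° from the x-axis; with |QL| = 28.5, L = (22.93, 29.54). Then |RL| = |L − R| = 37.39.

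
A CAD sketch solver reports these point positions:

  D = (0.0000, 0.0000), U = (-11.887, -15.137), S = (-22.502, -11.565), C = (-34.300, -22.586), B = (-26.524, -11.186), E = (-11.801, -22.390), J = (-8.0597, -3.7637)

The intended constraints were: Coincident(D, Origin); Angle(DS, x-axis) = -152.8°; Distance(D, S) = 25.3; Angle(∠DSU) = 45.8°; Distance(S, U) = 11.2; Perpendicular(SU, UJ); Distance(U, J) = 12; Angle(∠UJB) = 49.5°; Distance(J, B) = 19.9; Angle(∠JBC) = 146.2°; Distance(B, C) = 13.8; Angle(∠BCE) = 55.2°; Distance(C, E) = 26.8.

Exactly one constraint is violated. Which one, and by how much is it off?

Distance(C, E) = 26.8 — off by 4.30.

D = (0.00, 0.00) ✓; DS at -152.8° ✓; |DS| = 25.30 ✓; ∠DSU = 45.80° ✓; |SU| = 11.20 ✓; ∠(SU, UJ) = 90.00° ✓; |UJ| = 12.00 ✓; ∠UJB = 49.50° ✓; |JB| = 19.90 ✓; ∠JBC = 146.2° ✓; |BC| = 13.80 ✓; ∠BCE = 55.20° ✓; |CE| = 22.50 ✗.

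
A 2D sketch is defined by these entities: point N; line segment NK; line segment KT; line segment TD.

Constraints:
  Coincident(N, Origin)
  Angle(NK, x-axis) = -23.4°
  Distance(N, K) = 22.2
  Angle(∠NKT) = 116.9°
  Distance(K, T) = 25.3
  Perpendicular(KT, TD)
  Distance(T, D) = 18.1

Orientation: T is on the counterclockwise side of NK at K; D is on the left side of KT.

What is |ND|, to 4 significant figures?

35.38

N is at the origin; NK runs at -23.4° with length 22.2, so K = 22.2·(cos -23.4°, sin -23.4°) = (20.37, -8.817). ∠NKT = 116.9°, so KT runs at -23.4° + (180° − 116.9°) = 39.70° from the x-axis; with |KT| = 25.3, T = K + 25.3·(cos 39.70°, sin 39.70°) = (39.84, 7.344). KT ⟂ TD; with |TD| = 18.1 on the left of KT, D = T + 18.1·(-0.6388, 0.7694) = (28.28, 21.27). Then |ND| = |D − N| = 35.38.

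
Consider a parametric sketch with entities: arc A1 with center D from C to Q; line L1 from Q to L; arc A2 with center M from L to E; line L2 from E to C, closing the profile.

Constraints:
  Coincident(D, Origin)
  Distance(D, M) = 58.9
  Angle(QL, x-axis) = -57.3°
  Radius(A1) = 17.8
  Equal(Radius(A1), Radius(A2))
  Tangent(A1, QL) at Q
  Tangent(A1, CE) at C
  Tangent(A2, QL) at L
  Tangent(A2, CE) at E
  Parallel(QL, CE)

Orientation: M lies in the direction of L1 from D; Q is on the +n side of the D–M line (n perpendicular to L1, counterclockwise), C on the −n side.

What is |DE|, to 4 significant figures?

61.53

The slot axis is L1's direction at -57.3°, so u = (cos -57.3°, sin -57.3°) = (0.5402, -0.8415) and n = (−sin -57.3°, cos -57.3°) = (0.8415, 0.5402). D is at the origin and M lies 58.9 along u from D, so M = 58.9·u = (31.82, -49.56). Tangency of A1 to both parallel lines with radius 17.8 puts Q and C at D ± 17.8·n: Q = (14.98, 9.616), C = (-14.98, -9.616). Equal radii place L and E the same way about M: L = M + 17.8·n = (46.80, -39.95), E = M − 17.8·n = (16.84, -59.18). Then |DE| = |E − D| = 61.53.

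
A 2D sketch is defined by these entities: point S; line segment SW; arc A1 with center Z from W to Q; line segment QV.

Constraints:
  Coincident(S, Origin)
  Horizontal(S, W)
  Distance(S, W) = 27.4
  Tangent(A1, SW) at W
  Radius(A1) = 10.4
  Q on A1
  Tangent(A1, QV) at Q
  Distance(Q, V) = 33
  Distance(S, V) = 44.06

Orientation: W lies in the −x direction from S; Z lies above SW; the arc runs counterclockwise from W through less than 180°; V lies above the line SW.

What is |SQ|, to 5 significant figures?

19.397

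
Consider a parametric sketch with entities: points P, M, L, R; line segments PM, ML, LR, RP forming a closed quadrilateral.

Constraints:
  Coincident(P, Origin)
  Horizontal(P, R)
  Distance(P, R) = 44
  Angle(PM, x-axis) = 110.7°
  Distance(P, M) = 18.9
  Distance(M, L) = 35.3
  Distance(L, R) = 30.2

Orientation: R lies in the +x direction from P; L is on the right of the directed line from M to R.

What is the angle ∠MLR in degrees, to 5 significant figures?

109.82°

Checks: |ML| = 35.30 ✓; |LR| = 30.20 ✓.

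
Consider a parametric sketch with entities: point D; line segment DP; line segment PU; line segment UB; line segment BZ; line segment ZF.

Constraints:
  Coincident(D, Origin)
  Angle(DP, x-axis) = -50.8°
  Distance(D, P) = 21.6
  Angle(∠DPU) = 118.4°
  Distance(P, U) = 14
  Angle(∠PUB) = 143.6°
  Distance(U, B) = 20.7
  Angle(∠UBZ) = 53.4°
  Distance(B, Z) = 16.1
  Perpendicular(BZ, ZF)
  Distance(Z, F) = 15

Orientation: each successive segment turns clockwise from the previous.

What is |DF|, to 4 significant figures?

26.74

∠UBZ = 53.4° gives BZ at 84.60° from the x-axis; with |BZ| = 16.1, Z = (-7.874, -24.38). The perpendicularity gives ZF at right angles to BZ, so ZF runs at -5.400°; with |ZF| = 15.0, F = (7.059, -25.79). Then |DF| = |F − D| = 26.74.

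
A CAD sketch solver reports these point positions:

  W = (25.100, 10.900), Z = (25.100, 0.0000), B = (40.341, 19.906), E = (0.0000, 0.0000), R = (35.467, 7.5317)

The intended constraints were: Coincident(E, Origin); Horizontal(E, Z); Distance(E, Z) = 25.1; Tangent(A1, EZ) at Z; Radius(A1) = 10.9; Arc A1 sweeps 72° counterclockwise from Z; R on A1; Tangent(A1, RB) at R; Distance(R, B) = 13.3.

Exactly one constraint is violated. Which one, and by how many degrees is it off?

Tangent(A1, RB) at R — off by 3.50°.

E = (0.00, 0.00) ✓; E.y = 0.00, Z.y = 0.00 ✓; |EZ| = 25.10 ✓; ∠(WZ, ZE) = 90.00° ✓; |WZ| = 10.90 ✓; bearing(W→R) − bearing(W→Z) = 72.00° ✓; |WR| = 10.90 ✓; ∠(WR, RB) = 93.50° ✗; |RB| = 13.30 ✓.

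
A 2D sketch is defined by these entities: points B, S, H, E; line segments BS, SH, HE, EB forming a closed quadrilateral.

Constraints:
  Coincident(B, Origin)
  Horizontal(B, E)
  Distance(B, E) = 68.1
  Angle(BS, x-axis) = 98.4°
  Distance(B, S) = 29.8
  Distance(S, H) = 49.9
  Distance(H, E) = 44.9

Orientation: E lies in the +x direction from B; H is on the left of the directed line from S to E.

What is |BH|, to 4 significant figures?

58.94

Checks: B.y = 0.00, E.y = 0.00 ✓; |SH| = 49.90 ✓; |HE| = 44.90 ✓.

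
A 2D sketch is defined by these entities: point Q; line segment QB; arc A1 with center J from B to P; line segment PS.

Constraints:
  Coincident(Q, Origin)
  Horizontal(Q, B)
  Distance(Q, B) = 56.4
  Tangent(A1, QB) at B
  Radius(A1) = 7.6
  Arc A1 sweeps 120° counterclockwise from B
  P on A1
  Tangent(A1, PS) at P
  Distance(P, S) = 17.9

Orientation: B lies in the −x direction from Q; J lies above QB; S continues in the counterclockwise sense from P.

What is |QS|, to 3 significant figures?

64.6

On A1, B sits at bearing -90° from J; a 120° counterclockwise sweep puts P at bearing 30°, so P = J + 7.6·(cos 30°, sin 30°) = (-49.8, 11.4). Tangency of A1 to PS means the radius JP is perpendicular to PS, so PS runs along (−sin 30°, cos 30°); with |PS| = 17.9, S = (-58.8, 26.9). Then |QS| = |S − Q| = 64.6.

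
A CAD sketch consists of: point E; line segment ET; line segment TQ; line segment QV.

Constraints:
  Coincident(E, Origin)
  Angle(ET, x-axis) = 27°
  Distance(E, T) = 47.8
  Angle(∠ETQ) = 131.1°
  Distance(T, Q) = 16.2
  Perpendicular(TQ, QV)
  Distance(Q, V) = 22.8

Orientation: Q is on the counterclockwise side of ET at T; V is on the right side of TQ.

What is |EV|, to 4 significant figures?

75.68

E is at the origin; ET runs at 27.0° with length 47.8, so T = 47.8·(cos 27.0°, sin 27.0°) = (42.59, 21.70). ∠ETQ = 131.1°, so TQ runs at 27.0° + (180° − 131.1°) = 75.90° from the x-axis; with |TQ| = 16.2, Q = T + 16.2·(cos 75.90°, sin 75.90°) = (46.54, 37.41). TQ ⟂ QV; with |QV| = 22.8 on the right of TQ, V = Q + 22.8·(0.9699, -0.2436) = (68.65, 31.86). Then |EV| = |V − E| = 75.68.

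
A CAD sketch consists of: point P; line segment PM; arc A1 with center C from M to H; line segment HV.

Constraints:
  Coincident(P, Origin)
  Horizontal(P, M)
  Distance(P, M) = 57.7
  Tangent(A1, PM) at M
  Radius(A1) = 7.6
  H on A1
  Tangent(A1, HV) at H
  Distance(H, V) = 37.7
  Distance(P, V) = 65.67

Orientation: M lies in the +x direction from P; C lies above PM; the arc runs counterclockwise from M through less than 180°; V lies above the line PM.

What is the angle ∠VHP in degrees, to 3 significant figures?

73.6°

Checks: P.y = 0.00, M.y = 0.00 ✓; |CH| = 7.600 ✓; ∠(CH, HV) = 90.00° ✓; |HV| = 37.70 ✓; |PV| = 65.67 ✓.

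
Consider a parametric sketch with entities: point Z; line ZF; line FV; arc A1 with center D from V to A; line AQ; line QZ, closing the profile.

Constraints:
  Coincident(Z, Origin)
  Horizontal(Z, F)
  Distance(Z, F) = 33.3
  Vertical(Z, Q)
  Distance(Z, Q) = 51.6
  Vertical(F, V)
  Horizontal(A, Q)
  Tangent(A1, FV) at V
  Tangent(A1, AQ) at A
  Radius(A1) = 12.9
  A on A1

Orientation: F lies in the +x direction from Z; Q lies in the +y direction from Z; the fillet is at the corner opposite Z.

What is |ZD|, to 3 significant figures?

43.7

Z is at the origin; ZF is horizontal with |ZF| = 33.3 and F on the +x side, so F = (33.3, 0.00). ZQ is vertical with |ZQ| = 51.6 and Q on the +y side, so Q = (0.00, 51.6). The virtual corner opposite Z is at (33.3, 51.6). A1 meets FV tangentially, so DV is at right angles to FV and tangency of A1 to AQ means the radius DA is perpendicular to AQ, with radius 12.9, so the center D sits 12.9 in from both sides at D = (20.4, 38.7). Then |ZD| = |D − Z| = 43.7.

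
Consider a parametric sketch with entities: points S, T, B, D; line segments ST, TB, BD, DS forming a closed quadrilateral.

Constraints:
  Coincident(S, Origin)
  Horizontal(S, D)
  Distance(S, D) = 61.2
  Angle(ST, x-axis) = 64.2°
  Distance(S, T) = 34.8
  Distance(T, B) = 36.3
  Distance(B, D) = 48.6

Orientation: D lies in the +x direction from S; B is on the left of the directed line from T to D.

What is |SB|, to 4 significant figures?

67.02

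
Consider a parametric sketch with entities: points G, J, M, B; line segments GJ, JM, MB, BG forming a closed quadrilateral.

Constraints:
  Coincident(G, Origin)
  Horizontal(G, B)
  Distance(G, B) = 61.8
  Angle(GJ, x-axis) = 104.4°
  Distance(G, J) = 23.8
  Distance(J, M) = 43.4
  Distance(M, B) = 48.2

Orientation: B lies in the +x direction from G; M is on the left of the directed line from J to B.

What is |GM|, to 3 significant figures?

52.3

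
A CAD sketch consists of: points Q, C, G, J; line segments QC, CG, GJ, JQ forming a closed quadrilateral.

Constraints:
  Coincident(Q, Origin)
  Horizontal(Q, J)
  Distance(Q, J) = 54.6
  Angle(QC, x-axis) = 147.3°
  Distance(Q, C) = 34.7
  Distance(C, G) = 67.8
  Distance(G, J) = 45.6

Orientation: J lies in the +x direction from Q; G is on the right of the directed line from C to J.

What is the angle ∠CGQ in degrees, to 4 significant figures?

11.80°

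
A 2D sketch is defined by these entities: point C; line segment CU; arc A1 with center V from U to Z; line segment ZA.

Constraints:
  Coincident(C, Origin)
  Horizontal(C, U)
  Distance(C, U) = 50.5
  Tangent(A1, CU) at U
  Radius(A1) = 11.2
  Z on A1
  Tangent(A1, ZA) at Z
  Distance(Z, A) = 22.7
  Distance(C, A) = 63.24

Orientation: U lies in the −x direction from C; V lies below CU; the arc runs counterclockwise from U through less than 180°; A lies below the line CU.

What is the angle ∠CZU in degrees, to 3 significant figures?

42.3°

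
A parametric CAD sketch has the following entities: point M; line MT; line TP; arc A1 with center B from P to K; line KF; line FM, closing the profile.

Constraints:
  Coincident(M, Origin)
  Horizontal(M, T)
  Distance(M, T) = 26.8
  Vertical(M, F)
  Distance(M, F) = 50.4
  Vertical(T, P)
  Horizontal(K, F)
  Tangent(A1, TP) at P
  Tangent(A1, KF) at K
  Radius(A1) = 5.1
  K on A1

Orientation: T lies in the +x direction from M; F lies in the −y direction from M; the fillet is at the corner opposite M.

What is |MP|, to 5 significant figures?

52.634

The virtual corner opposite M is at (26.800, -50.400). A1 meets TP tangentially, so BP is at right angles to TP and the tangent condition forces BK to be normal to KF, with radius 5.1, so the center B sits 5.1 in from both sides at B = (21.700, -45.300). That places the tangent points at P = (26.800, -45.300) on TP and K = (21.700, -50.400) on KF. Then |MP| = |P − M| = 52.634.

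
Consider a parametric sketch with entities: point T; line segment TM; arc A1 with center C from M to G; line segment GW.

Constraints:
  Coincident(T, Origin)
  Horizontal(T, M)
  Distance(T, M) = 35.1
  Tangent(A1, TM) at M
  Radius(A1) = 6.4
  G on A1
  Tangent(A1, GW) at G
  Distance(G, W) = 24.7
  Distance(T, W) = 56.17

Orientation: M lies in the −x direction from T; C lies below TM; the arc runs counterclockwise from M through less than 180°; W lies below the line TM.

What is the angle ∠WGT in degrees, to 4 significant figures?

113.9°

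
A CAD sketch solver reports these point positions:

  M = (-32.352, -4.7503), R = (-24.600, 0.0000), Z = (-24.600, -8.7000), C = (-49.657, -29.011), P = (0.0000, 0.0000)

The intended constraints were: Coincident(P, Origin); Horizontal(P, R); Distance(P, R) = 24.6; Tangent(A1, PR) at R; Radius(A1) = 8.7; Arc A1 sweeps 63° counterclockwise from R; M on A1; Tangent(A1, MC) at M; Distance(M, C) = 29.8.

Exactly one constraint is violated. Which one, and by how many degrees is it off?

Tangent(A1, MC) at M — off by 8.50°.

P = (0.00, 0.00) ✓; P.y = 0.00, R.y = 0.00 ✓; |PR| = 24.60 ✓; ∠(ZR, RP) = 90.00° ✓; |ZR| = 8.700 ✓; bearing(Z→M) − bearing(Z→R) = 63.00° ✓; |ZM| = 8.700 ✓; ∠(ZM, MC) = 98.50° ✗; |MC| = 29.80 ✓.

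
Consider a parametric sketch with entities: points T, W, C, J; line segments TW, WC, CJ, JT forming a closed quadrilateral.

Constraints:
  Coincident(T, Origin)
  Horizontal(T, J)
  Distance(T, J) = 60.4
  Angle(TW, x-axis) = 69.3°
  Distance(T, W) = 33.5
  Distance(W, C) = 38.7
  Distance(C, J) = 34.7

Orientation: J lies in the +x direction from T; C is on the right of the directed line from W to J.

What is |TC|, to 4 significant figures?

26.43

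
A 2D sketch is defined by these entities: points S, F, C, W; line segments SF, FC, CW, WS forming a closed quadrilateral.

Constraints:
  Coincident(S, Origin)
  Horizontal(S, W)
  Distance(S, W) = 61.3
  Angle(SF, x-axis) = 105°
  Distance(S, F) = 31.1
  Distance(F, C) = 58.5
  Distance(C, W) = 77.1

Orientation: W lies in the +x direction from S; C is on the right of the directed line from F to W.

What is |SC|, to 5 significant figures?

30.248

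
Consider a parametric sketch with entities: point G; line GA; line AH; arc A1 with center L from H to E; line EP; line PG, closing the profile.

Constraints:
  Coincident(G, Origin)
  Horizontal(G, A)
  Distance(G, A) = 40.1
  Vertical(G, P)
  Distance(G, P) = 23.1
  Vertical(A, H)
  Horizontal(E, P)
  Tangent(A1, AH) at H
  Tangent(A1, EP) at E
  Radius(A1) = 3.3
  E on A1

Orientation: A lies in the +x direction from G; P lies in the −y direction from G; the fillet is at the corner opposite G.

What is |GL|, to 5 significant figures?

41.789

G is at the origin; GA is horizontal with |GA| = 40.1 and A on the +x side, so A = (40.100, 0.0000). GP is vertical with |GP| = 23.1 and P on the −y side, so P = (0.0000, -23.100). The virtual corner opposite G is at (40.100, -23.100). The tangent condition forces LH to be normal to AH and tangency of A1 to EP means the radius LE is perpendicular to EP, with radius 3.3, so the center L sits 3.3 in from both sides at L = (36.800, -19.800). Then |GL| = |L − G| = 41.789.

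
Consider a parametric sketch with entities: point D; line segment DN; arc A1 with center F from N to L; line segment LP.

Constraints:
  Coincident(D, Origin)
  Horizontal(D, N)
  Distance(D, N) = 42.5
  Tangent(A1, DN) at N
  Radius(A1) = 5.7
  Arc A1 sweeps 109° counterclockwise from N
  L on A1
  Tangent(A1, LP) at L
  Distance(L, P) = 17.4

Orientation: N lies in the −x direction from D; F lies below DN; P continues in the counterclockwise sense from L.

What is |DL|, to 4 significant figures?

48.48

The tangent condition forces FN to be normal to DN, so F = N + (0, -5.7) = (-42.50, -5.700). On A1, N sits at bearing 90° from F; a 109° counterclockwise sweep puts L at bearing 199°, so L = F + 5.7·(cos 199°, sin 199°) = (-47.89, -7.556). Then |DL| = |L − D| = 48.48.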